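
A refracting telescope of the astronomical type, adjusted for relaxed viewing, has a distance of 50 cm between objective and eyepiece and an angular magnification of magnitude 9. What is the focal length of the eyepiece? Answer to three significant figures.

5.00 cm

In normal adjustment the tube length equals f_obj + f_eye and |M| = f_obj/f_eye.
So f_obj = 9 f_eye and 9 f_eye + f_eye = 50 cm, giving f_eye = 50/10 = 5.000 cm and f_obj = 45.000 cm.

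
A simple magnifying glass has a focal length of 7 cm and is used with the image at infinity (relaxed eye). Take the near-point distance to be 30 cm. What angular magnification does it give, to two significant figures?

M = D/f = 30/7 = 4.286.

4.3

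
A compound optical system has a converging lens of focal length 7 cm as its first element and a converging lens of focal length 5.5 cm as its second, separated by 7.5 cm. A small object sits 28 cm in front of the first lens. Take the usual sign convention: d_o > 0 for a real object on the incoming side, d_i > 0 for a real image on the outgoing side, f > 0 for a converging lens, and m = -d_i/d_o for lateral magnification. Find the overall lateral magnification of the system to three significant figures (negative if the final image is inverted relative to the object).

Lens 1: 1/d_i1 = 1/f_1 - 1/d_o1 = 1/7 - 1/28 = 0.10714 cm^-1, so d_i1 = 9.333 cm.
m_1 = -(9.333)/28 = -0.3333.
This image would form 9.333 cm past lens 1, i.e. 1.833 cm beyond lens 2, so it is a virtual object for lens 2: d_o2 = 7.5 - 9.333 = -1.833 cm.
Lens 2: 1/d_i2 = 1/f_2 - 1/d_o2 = 1/5.5 - 1/(-1.833) = 0.72727 cm^-1, so d_i2 = 1.375 cm.
m_2 = -(1.375)/(-1.833) = 0.7500.
Total m = m_1 x m_2 = (-0.3333)(0.7500) = -0.2500.

-0.250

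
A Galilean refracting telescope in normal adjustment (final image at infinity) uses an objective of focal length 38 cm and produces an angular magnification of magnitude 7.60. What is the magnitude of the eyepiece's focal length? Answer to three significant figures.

5.00 cm

|M| = f_obj/|f_eye|, so |f_eye| = f_obj/|M| = 38/7.6 = 5.000 cm.
(The eyepiece is diverging, so its signed focal length is -5.000 cm.)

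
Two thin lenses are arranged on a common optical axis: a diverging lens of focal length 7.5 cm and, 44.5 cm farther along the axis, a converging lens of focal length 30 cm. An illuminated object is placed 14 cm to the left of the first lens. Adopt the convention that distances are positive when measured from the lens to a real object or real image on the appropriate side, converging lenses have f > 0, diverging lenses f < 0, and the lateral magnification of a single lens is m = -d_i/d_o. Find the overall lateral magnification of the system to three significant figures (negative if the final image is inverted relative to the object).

-0.540

First lens: d_i1 = 1/(1/(-7.5) - 1/14) = -4.884 cm.
m_1 = -(-4.884)/14 = 0.3488.
With d_i1 < 0 the first image is virtual and lies on the object side; the object distance for lens 2 is d_o2 = 44.5 - (-4.884) = 49.384 cm.
Second lens: d_i2 = 1/(1/30 - 1/(49.384)) = 76.431 cm.
m_2 = -(76.431)/(49.384) = -1.5477.
Total m = m_1 x m_2 = (0.3488)(-1.5477) = -0.5399.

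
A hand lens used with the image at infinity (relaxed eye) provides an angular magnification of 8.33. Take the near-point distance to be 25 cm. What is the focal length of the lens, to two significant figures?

For the image at infinity, M = D/f.
f = D/M = 25/8.33 = 3.001 cm.

3.0 cm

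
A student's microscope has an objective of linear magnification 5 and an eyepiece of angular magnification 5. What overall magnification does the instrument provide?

The overall magnification of a compound microscope is the product of the objective and eyepiece magnifications:
M = M_obj x M_eye = 5 x 5 = 25.

25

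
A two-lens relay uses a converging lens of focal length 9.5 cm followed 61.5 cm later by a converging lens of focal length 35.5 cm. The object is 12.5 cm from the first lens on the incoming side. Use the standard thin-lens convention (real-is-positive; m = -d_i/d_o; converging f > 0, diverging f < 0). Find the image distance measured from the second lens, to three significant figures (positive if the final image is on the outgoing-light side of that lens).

-57.3 cm

Lens 1: 1/d_i1 = 1/f_1 - 1/d_o1 = 1/9.5 - 1/12.5 = 0.02526 cm^-1, so d_i1 = 39.583 cm.
Object distance for lens 2: d_o2 = 61.5 - 39.583 = 21.917 cm.
Lens 2: 1/d_i2 = 1/f_2 - 1/d_o2 = 1/35.5 - 1/(21.917) = -0.01746 cm^-1, so d_i2 = -57.279 cm.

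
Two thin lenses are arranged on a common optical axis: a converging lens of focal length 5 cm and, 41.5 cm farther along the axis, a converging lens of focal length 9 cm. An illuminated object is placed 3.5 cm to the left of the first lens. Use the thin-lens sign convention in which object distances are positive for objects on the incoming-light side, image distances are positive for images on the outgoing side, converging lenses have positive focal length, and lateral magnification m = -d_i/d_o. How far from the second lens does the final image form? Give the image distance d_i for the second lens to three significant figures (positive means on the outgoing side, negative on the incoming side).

10.8 cm

Lens 1: 1/d_i1 = 1/f_1 - 1/d_o1 = 1/5 - 1/3.5 = -0.08571 cm^-1, so d_i1 = -11.667 cm.
With d_i1 < 0 the first image is virtual and lies on the object side; the object distance for lens 2 is d_o2 = 41.5 - (-11.667) = 53.167 cm.
Lens 2: 1/d_i2 = 1/f_2 - 1/d_o2 = 1/9 - 1/(53.167) = 0.09230 cm^-1, so d_i2 = 10.834 cm.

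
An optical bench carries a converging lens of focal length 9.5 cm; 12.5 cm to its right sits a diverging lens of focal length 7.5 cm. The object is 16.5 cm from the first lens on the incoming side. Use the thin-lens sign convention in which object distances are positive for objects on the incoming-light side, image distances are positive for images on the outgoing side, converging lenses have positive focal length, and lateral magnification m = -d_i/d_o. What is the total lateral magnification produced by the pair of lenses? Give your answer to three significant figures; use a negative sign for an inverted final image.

Lens 1: 1/d_i1 = 1/f_1 - 1/d_o1 = 1/9.5 - 1/16.5 = 0.04466 cm^-1, so d_i1 = 22.393 cm.
m_1 = -(22.393)/16.5 = -1.3571.
Since 22.393 cm > 12.5 cm, the first image lies past the second lens and serves as a virtual object: d_o2 = L - d_i1 = -9.893 cm.
Lens 2: 1/d_i2 = 1/f_2 - 1/d_o2 = 1/(-7.5) - 1/(-9.893) = -0.03225 cm^-1, so d_i2 = -31.007 cm.
m_2 = -(-31.007)/(-9.893) = -3.1343.
Total m = m_1 x m_2 = (-1.3571)(-3.1343) = 4.2537.

4.25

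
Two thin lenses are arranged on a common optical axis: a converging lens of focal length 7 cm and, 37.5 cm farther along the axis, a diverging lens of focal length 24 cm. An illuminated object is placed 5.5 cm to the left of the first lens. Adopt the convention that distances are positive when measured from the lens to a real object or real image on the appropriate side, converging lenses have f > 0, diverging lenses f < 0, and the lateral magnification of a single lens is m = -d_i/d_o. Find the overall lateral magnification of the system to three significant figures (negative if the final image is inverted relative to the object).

First lens: d_i1 = 1/(1/7 - 1/5.5) = -25.667 cm.
m_1 = -(-25.667)/5.5 = 4.6667.
The intermediate image is virtual, 25.667 cm to the left of lens 1, so d_o2 = L - d_i1 = 37.5 - (-25.667) = 63.167 cm.
Second lens: d_i2 = 1/(1/(-24) - 1/(63.167)) = -17.392 cm.
m_2 = -(-17.392)/(63.167) = 0.2753.
The system's lateral magnification is m_1 m_2 = (4.6667)(0.2753) = 1.2849.

1.28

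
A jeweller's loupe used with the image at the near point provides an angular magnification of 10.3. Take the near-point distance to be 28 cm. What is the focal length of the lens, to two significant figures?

3.0 cm

For the image at the near point, M = 1 + D/f.
f = D/(M - 1) = 28/(10.3 - 1) = 3.011 cm.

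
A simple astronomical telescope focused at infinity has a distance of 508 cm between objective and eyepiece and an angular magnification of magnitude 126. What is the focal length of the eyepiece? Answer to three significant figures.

4.00 cm

In normal adjustment the tube length equals f_obj + f_eye and |M| = f_obj/f_eye.
So f_obj = 126 f_eye and 126 f_eye + f_eye = 508 cm, giving f_eye = 508/127 = 4.000 cm and f_obj = 504.000 cm.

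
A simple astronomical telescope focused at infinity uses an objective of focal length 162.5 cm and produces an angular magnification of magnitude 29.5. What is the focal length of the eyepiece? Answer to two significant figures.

|M| = f_obj/f_eye, so f_eye = f_obj/|M| = 162.5/29.5 = 5.508 cm.

5.5 cm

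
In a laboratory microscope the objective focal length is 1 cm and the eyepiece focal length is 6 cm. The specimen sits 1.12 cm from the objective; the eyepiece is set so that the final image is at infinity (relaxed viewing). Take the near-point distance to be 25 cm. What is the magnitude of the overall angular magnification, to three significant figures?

Objective: 1/d_i = 1/f_obj - 1/d_o = 1/1 - 1/1.12 = 0.10714 cm^-1, so d_i = 9.333 cm.
m_obj = -d_i/d_o = -9.333/1.12 = -8.333.
Eyepiece angular magnification (image at infinity): M_eye = D/f_e = 25/6 = 4.167.
Overall M = m_obj x M_eye = (-8.333)(4.167) = -34.72.
|M| = 34.72.

34.7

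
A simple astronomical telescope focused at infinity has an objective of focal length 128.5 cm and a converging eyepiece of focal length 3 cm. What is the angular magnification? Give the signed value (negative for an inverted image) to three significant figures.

-42.8

M = -f_obj/f_eye = -128.5/(3) = -42.833.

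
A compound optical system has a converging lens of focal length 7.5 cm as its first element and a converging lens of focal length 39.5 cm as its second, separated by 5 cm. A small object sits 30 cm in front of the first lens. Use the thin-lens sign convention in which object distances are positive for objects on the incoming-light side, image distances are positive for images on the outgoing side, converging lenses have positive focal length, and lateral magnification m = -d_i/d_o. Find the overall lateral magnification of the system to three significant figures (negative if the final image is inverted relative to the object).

First lens: d_i1 = 1/(1/7.5 - 1/30) = 10.000 cm.
m_1 = -(10.000)/30 = -0.3333.
Since 10.000 cm > 5 cm, the first image lies past the second lens and serves as a virtual object: d_o2 = L - d_i1 = -5.000 cm.
Second lens: d_i2 = 1/(1/39.5 - 1/(-5.000)) = 4.438 cm.
m_2 = -(4.438)/(-5.000) = 0.8876.
The system's lateral magnification is m_1 m_2 = (-0.3333)(0.8876) = -0.2959.

-0.296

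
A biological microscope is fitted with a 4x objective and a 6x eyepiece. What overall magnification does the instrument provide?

The overall magnification of a compound microscope is the product of the objective and eyepiece magnifications:
M = M_obj x M_eye = 4 x 6 = 24.

24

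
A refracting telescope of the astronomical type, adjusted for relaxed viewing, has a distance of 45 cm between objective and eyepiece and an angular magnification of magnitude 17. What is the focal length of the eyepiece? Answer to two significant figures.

2.5 cm

In normal adjustment the tube length equals f_obj + f_eye and |M| = f_obj/f_eye.
So f_obj = 17 f_eye and 17 f_eye + f_eye = 45 cm, giving f_eye = 45/18 = 2.500 cm and f_obj = 42.500 cm.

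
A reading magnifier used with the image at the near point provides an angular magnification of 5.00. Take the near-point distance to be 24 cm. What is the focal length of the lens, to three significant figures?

6.00 cm

For the image at the near point, M = 1 + D/f.
f = D/(M - 1) = 24/(5.0 - 1) = 6.000 cm.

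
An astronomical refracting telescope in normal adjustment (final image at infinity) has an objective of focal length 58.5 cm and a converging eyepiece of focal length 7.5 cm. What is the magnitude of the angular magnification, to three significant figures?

7.80

|M| = f_obj/|f_eye| = 58.5/7.5 = 7.800.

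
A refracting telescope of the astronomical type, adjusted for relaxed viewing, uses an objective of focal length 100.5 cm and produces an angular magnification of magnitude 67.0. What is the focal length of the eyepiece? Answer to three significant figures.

|M| = f_obj/f_eye, so f_eye = f_obj/|M| = 100.5/67.0 = 1.500 cm.

1.50 cm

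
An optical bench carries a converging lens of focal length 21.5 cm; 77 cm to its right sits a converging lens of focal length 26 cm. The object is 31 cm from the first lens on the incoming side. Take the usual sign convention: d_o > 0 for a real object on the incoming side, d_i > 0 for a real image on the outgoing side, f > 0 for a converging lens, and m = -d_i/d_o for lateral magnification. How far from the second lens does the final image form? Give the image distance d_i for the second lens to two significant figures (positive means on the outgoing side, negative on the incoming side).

Lens 1: 1/d_i1 = 1/f_1 - 1/d_o1 = 1/21.5 - 1/31 = 0.01425 cm^-1, so d_i1 = 70.158 cm.
That image sits 6.842 cm in front of the second lens, so d_o2 = 6.842 cm.
Lens 2: 1/d_i2 = 1/f_2 - 1/d_o2 = 1/26 - 1/(6.842) = -0.10769 cm^-1, so d_i2 = -9.286 cm.

-9.3 cm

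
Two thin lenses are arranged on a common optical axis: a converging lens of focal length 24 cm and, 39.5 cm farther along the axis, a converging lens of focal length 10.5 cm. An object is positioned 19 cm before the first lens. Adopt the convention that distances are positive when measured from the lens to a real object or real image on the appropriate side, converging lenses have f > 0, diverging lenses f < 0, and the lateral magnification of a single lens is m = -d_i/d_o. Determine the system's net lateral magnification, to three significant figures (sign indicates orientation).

Lens 1: 1/d_i1 = 1/f_1 - 1/d_o1 = 1/24 - 1/19 = -0.01096 cm^-1, so d_i1 = -91.200 cm.
m_1 = -(-91.200)/19 = 4.8000.
The intermediate image is virtual, 91.200 cm to the left of lens 1, so d_o2 = L - d_i1 = 39.5 - (-91.200) = 130.700 cm.
Lens 2: 1/d_i2 = 1/f_2 - 1/d_o2 = 1/10.5 - 1/(130.700) = 0.08759 cm^-1, so d_i2 = 11.417 cm.
m_2 = -(11.417)/(130.700) = -0.0874.
The system's lateral magnification is m_1 m_2 = (4.8000)(-0.0874) = -0.4193.

-0.419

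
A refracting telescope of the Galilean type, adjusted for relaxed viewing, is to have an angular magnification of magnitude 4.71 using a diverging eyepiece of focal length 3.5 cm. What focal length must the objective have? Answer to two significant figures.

|M| = f_obj/|f_eye|, so f_obj = |M| x |f_eye| = 4.71 x 3.5 = 16.485 cm.

16 cm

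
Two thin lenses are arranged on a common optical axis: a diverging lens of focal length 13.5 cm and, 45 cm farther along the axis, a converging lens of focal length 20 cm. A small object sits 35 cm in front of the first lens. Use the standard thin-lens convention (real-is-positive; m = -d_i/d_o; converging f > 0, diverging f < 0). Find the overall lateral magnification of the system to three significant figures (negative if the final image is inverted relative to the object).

Applying the thin-lens equation to the first lens, 1/(-13.5) = 1/35 + 1/d_i1, which gives d_i1 = -9.742 cm.
Its lateral magnification is m_1 = -d_i1/d_o1 = -(-9.742)/35 = 0.2784.
With d_i1 < 0 the first image is virtual and lies on the object side; the object distance for lens 2 is d_o2 = 45 - (-9.742) = 54.742 cm.
Applying the thin-lens equation again with f_2 = 20 cm and d_o2 = 54.742 cm gives d_i2 = 31.513 cm.
m_2 = -(31.513)/(54.742) = -0.5757.
Total m = m_1 x m_2 = (0.2784)(-0.5757) = -0.1602.

-0.160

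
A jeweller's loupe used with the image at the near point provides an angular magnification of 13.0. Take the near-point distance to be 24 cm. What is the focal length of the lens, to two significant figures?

For the image at the near point, M = 1 + D/f.
f = D/(M - 1) = 24/(13.0 - 1) = 2.000 cm.

2.0 cm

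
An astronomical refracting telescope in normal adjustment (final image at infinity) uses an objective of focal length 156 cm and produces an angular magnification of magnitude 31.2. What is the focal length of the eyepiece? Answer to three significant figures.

5.00 cm

|M| = f_obj/f_eye, so f_eye = f_obj/|M| = 156/31.2 = 5.000 cm.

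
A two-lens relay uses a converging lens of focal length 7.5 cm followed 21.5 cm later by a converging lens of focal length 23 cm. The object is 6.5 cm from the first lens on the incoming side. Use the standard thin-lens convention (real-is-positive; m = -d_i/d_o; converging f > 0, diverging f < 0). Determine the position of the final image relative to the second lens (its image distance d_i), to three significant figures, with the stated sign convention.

Applying the thin-lens equation to the first lens, 1/7.5 = 1/6.5 + 1/d_i1, which gives d_i1 = -48.750 cm.
With d_i1 < 0 the first image is virtual and lies on the object side; the object distance for lens 2 is d_o2 = 21.5 - (-48.750) = 70.250 cm.
Applying the thin-lens equation again with f_2 = 23 cm and d_o2 = 70.250 cm gives d_i2 = 34.196 cm.

34.2 cm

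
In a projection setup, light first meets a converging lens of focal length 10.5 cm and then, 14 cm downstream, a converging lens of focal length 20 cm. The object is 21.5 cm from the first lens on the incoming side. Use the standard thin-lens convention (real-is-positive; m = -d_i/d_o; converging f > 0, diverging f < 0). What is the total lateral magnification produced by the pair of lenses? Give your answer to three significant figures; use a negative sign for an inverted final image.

-0.720

Lens 1: 1/d_i1 = 1/f_1 - 1/d_o1 = 1/10.5 - 1/21.5 = 0.04873 cm^-1, so d_i1 = 20.523 cm.
m_1 = -(20.523)/21.5 = -0.9545.
Since 20.523 cm > 14 cm, the first image lies past the second lens and serves as a virtual object: d_o2 = L - d_i1 = -6.523 cm.
Lens 2: 1/d_i2 = 1/f_2 - 1/d_o2 = 1/20 - 1/(-6.523) = 0.20331 cm^-1, so d_i2 = 4.919 cm.
m_2 = -(4.919)/(-6.523) = 0.7541.
Total m = m_1 x m_2 = (-0.9545)(0.7541) = -0.7198.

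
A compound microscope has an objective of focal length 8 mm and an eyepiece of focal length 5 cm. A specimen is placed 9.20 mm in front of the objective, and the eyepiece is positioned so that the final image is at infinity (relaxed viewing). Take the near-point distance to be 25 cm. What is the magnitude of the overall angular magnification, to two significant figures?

Convert to cm: f_obj = 8 mm = 0.8 cm; d_o = 9.20 mm = 0.92 cm.
Objective: 1/d_i = 1/f_obj - 1/d_o = 1/0.8 - 1/0.92 = 0.16304 cm^-1, so d_i = 6.133 cm.
m_obj = -d_i/d_o = -6.133/0.92 = -6.667.
Eyepiece angular magnification (image at infinity): M_eye = D/f_e = 25/5 = 5.000.
Overall M = m_obj x M_eye = (-6.667)(5.000) = -33.33.
|M| = 33.33.

33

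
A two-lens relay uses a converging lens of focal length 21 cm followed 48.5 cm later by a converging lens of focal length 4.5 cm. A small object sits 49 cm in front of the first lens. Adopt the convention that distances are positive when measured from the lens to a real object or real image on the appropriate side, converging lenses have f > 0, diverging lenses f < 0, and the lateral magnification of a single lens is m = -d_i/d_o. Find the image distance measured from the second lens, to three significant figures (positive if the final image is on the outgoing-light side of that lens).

7.29 cm

Lens 1: 1/d_i1 = 1/f_1 - 1/d_o1 = 1/21 - 1/49 = 0.02721 cm^-1, so d_i1 = 36.750 cm.
Object distance for lens 2: d_o2 = 48.5 - 36.750 = 11.750 cm.
Lens 2: 1/d_i2 = 1/f_2 - 1/d_o2 = 1/4.5 - 1/(11.750) = 0.13712 cm^-1, so d_i2 = 7.293 cm.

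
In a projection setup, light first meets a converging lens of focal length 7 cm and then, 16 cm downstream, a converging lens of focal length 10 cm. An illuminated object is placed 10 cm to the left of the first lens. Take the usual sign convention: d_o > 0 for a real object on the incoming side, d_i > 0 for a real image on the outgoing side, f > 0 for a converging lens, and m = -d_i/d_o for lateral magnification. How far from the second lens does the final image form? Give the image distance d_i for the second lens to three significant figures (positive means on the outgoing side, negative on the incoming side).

Lens 1: 1/d_i1 = 1/f_1 - 1/d_o1 = 1/7 - 1/10 = 0.04286 cm^-1, so d_i1 = 23.333 cm.
This image would form 23.333 cm past lens 1, i.e. 7.333 cm beyond lens 2, so it is a virtual object for lens 2: d_o2 = 16 - 23.333 = -7.333 cm.
Lens 2: 1/d_i2 = 1/f_2 - 1/d_o2 = 1/10 - 1/(-7.333) = 0.23636 cm^-1, so d_i2 = 4.231 cm.

4.23 cm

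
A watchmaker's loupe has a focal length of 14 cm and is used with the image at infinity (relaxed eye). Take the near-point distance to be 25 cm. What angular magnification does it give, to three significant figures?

1.79

M = D/f = 25/14 = 1.786.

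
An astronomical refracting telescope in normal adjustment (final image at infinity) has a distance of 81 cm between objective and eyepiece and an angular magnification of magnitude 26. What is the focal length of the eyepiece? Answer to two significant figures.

3.0 cm

In normal adjustment the tube length equals f_obj + f_eye and |M| = f_obj/f_eye.
So f_obj = 26 f_eye and 26 f_eye + f_eye = 81 cm, giving f_eye = 81/27 = 3.000 cm and f_obj = 78.000 cm.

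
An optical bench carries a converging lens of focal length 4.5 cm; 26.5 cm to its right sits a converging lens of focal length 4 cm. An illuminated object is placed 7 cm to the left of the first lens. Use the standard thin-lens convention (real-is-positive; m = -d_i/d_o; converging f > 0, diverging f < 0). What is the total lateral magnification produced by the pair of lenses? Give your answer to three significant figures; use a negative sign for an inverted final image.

First lens: d_i1 = 1/(1/4.5 - 1/7) = 12.600 cm.
m_1 = -(12.600)/7 = -1.8000.
That image sits 13.900 cm in front of the second lens, so d_o2 = 13.900 cm.
Second lens: d_i2 = 1/(1/4 - 1/(13.900)) = 5.616 cm.
m_2 = -(5.616)/(13.900) = -0.4040.
Total m = m_1 x m_2 = (-1.8000)(-0.4040) = 0.7273.

0.727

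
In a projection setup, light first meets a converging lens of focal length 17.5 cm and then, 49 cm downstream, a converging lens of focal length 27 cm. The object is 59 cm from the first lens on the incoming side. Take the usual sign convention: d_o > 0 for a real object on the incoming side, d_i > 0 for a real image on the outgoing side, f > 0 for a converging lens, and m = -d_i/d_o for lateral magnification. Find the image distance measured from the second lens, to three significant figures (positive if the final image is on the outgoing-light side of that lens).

-226 cm

First lens: d_i1 = 1/(1/17.5 - 1/59) = 24.880 cm.
Object distance for lens 2: d_o2 = 49 - 24.880 = 24.120 cm.
Second lens: d_i2 = 1/(1/27 - 1/(24.120)) = -226.167 cm.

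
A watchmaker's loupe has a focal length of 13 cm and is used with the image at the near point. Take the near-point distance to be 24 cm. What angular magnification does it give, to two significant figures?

2.8

M = 1 + D/f = 1 + 24/13 = 2.846.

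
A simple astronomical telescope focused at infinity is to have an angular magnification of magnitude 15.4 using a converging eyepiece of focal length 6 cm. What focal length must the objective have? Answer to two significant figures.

|M| = f_obj/|f_eye|, so f_obj = |M| x |f_eye| = 15.4 x 6 = 92.400 cm.

92 cm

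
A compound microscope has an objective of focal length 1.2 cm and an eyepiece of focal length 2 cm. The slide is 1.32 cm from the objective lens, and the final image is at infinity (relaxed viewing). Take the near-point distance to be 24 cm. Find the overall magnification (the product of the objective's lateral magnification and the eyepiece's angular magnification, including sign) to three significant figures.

Objective: 1/d_i = 1/f_obj - 1/d_o = 1/1.2 - 1/1.32 = 0.07576 cm^-1, so d_i = 13.200 cm.
m_obj = -d_i/d_o = -13.200/1.32 = -10.000.
Eyepiece angular magnification (image at infinity): M_eye = D/f_e = 24/2 = 12.000.
Overall M = m_obj x M_eye = (-10.000)(12.000) = -120.00.

-120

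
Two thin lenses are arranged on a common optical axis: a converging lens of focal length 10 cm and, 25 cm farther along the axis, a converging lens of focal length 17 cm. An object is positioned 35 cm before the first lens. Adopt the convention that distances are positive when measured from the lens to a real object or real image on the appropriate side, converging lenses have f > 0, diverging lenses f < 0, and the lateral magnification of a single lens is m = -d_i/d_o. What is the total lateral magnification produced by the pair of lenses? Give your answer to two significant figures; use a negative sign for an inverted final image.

-1.1

Applying the thin-lens equation to the first lens, 1/10 = 1/35 + 1/d_i1, which gives d_i1 = 14.000 cm.
Its lateral magnification is m_1 = -d_i1/d_o1 = -(14.000)/35 = -0.4000.
Object distance for lens 2: d_o2 = 25 - 14.000 = 11.000 cm.
Applying the thin-lens equation again with f_2 = 17 cm and d_o2 = 11.000 cm gives d_i2 = -31.167 cm.
m_2 = -(-31.167)/(11.000) = 2.8333.
The system's lateral magnification is m_1 m_2 = (-0.4000)(2.8333) = -1.1333.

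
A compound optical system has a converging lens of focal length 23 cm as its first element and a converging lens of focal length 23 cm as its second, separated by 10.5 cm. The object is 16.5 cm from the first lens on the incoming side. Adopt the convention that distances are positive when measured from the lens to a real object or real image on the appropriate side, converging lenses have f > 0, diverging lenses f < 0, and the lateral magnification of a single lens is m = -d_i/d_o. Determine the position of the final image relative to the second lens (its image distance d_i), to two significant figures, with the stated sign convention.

35 cm

Lens 1: 1/d_i1 = 1/f_1 - 1/d_o1 = 1/23 - 1/16.5 = -0.01713 cm^-1, so d_i1 = -58.385 cm.
With d_i1 < 0 the first image is virtual and lies on the object side; the object distance for lens 2 is d_o2 = 10.5 - (-58.385) = 68.885 cm.
Lens 2: 1/d_i2 = 1/f_2 - 1/d_o2 = 1/23 - 1/(68.885) = 0.02896 cm^-1, so d_i2 = 34.529 cm.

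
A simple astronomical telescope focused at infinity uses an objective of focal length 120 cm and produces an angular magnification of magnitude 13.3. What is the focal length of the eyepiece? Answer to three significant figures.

|M| = f_obj/f_eye, so f_eye = f_obj/|M| = 120/13.3 = 9.023 cm.

9.02 cm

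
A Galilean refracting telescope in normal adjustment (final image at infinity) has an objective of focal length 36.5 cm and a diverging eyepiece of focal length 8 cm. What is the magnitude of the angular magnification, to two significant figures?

4.6

|M| = f_obj/|f_eye| = 36.5/8 = 4.562.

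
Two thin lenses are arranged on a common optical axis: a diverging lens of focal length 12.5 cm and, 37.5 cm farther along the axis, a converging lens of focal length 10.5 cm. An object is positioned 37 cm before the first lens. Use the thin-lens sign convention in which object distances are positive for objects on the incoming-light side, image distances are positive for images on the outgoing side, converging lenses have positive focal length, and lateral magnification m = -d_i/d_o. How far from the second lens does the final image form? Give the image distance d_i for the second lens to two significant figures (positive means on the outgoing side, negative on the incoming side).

14 cm

Applying the thin-lens equation to the first lens, 1/(-12.5) = 1/37 + 1/d_i1, which gives d_i1 = -9.343 cm.
With d_i1 < 0 the first image is virtual and lies on the object side; the object distance for lens 2 is d_o2 = 37.5 - (-9.343) = 46.843 cm.
Applying the thin-lens equation again with f_2 = 10.5 cm and d_o2 = 46.843 cm gives d_i2 = 13.534 cm.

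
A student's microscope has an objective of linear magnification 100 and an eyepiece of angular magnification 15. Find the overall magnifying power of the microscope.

The overall magnification of a compound microscope is the product of the objective and eyepiece magnifications:
M = M_obj x M_eye = 100 x 15 = 1500.

1500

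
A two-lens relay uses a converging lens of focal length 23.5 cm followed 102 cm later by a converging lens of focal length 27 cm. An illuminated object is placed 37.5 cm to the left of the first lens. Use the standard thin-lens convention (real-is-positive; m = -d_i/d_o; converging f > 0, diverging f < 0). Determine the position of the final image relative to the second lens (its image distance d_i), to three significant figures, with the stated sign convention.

87.5 cm

First lens: d_i1 = 1/(1/23.5 - 1/37.5) = 62.946 cm.
The intermediate image is 62.946 cm to the right of lens 1, so d_o2 = L - d_i1 = 102 - 62.946 = 39.054 cm.
Second lens: d_i2 = 1/(1/27 - 1/(39.054)) = 87.480 cm.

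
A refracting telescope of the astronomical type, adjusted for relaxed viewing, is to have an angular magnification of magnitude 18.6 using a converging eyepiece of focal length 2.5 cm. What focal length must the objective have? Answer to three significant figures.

|M| = f_obj/|f_eye|, so f_obj = |M| x |f_eye| = 18.6 x 2.5 = 46.500 cm.

46.5 cm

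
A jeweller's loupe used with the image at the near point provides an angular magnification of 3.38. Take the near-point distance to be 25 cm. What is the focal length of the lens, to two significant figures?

11 cm

For the image at the near point, M = 1 + D/f.
f = D/(M - 1) = 25/(3.38 - 1) = 10.504 cm.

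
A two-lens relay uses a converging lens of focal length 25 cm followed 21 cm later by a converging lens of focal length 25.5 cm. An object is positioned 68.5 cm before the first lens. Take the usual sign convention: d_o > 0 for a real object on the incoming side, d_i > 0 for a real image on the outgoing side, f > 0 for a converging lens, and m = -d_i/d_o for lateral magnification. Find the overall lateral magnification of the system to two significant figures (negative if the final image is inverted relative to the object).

Lens 1: 1/d_i1 = 1/f_1 - 1/d_o1 = 1/25 - 1/68.5 = 0.02540 cm^-1, so d_i1 = 39.368 cm.
m_1 = -(39.368)/68.5 = -0.5747.
This image would form 39.368 cm past lens 1, i.e. 18.368 cm beyond lens 2, so it is a virtual object for lens 2: d_o2 = 21 - 39.368 = -18.368 cm.
Lens 2: 1/d_i2 = 1/f_2 - 1/d_o2 = 1/25.5 - 1/(-18.368) = 0.09366 cm^-1, so d_i2 = 10.677 cm.
m_2 = -(10.677)/(-18.368) = 0.5813.
Total m = m_1 x m_2 = (-0.5747)(0.5813) = -0.3341.

-0.33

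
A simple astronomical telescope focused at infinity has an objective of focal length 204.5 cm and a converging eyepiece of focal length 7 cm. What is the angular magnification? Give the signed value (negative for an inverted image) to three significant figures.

M = -f_obj/f_eye = -204.5/(7) = -29.214.

-29.2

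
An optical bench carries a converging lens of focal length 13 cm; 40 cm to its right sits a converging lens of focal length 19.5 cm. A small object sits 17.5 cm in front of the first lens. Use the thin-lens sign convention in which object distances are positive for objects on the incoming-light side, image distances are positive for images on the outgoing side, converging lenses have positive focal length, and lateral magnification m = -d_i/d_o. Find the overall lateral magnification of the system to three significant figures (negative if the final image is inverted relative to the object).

Lens 1: 1/d_i1 = 1/f_1 - 1/d_o1 = 1/13 - 1/17.5 = 0.01978 cm^-1, so d_i1 = 50.556 cm.
m_1 = -(50.556)/17.5 = -2.8889.
Since 50.556 cm > 40 cm, the first image lies past the second lens and serves as a virtual object: d_o2 = L - d_i1 = -10.556 cm.
Lens 2: 1/d_i2 = 1/f_2 - 1/d_o2 = 1/19.5 - 1/(-10.556) = 0.14602 cm^-1, so d_i2 = 6.848 cm.
m_2 = -(6.848)/(-10.556) = 0.6488.
Total m = m_1 x m_2 = (-2.8889)(0.6488) = -1.8743.

-1.87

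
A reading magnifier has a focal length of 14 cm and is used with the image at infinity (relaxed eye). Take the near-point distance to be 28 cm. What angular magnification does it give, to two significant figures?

M = D/f = 28/14 = 2.000.

2.0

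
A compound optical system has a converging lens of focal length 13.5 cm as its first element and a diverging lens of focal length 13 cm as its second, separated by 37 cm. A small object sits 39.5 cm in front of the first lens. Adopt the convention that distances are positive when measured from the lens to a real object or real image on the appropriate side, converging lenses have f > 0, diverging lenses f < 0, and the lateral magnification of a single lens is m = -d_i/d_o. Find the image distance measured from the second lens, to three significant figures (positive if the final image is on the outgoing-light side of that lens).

-7.27 cm

Applying the thin-lens equation to the first lens, 1/13.5 = 1/39.5 + 1/d_i1, which gives d_i1 = 20.510 cm.
That image sits 16.490 cm in front of the second lens, so d_o2 = 16.490 cm.
Applying the thin-lens equation again with f_2 = -13 cm and d_o2 = 16.490 cm gives d_i2 = -7.269 cm.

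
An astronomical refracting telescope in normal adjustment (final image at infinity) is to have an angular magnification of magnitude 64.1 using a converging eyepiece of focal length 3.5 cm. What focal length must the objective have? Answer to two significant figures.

|M| = f_obj/|f_eye|, so f_obj = |M| x |f_eye| = 64.1 x 3.5 = 224.350 cm.

220 cm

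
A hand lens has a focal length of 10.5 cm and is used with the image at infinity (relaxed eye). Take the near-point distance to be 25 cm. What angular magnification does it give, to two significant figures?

M = D/f = 25/10.5 = 2.381.

2.4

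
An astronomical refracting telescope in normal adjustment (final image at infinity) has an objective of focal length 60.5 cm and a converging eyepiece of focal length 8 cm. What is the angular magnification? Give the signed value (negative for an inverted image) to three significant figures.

M = -f_obj/f_eye = -60.5/(8) = -7.562.

-7.56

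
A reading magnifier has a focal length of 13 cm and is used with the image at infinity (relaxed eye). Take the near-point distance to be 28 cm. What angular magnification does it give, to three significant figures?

M = D/f = 28/13 = 2.154.

2.15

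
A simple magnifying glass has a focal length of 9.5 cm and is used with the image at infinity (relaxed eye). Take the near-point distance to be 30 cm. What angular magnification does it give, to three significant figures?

M = D/f = 30/9.5 = 3.158.

3.16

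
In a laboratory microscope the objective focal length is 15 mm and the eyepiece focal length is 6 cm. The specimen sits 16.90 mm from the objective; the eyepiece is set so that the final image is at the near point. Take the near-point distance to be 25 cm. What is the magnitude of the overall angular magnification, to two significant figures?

41

Convert to cm: f_obj = 15 mm = 1.5 cm; d_o = 16.90 mm = 1.69 cm.
Objective: 1/d_i = 1/f_obj - 1/d_o = 1/1.5 - 1/1.69 = 0.07495 cm^-1, so d_i = 13.342 cm.
m_obj = -d_i/d_o = -13.342/1.69 = -7.895.
Eyepiece angular magnification (image at near point): M_eye = 1 + D/f_e = 1 + 25/6 = 5.167.
Overall M = m_obj x M_eye = (-7.895)(5.167) = -40.79.
|M| = 40.79.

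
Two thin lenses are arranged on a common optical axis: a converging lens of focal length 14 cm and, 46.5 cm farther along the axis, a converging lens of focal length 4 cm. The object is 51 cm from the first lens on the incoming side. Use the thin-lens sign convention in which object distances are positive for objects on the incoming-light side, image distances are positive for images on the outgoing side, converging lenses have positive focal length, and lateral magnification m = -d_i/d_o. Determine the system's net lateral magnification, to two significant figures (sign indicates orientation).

Lens 1: 1/d_i1 = 1/f_1 - 1/d_o1 = 1/14 - 1/51 = 0.05182 cm^-1, so d_i1 = 19.297 cm.
m_1 = -(19.297)/51 = -0.3784.
The intermediate image is 19.297 cm to the right of lens 1, so d_o2 = L - d_i1 = 46.5 - 19.297 = 27.203 cm.
Lens 2: 1/d_i2 = 1/f_2 - 1/d_o2 = 1/4 - 1/(27.203) = 0.21324 cm^-1, so d_i2 = 4.690 cm.
m_2 = -(4.690)/(27.203) = -0.1724.
The system's lateral magnification is m_1 m_2 = (-0.3784)(-0.1724) = 0.0652.

0.065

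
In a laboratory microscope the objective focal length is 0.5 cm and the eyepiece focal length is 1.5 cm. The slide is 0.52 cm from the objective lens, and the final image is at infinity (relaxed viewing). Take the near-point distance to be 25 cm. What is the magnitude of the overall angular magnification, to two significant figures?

Objective: 1/d_i = 1/f_obj - 1/d_o = 1/0.5 - 1/0.52 = 0.07692 cm^-1, so d_i = 13.000 cm.
m_obj = -d_i/d_o = -13.000/0.52 = -25.000.
Eyepiece angular magnification (image at infinity): M_eye = D/f_e = 25/1.5 = 16.667.
Overall M = m_obj x M_eye = (-25.000)(16.667) = -416.67.
|M| = 416.67.

420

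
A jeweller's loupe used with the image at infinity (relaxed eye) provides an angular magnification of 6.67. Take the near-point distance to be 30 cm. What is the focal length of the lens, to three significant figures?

4.50 cm

For the image at infinity, M = D/f.
f = D/M = 30/6.67 = 4.498 cm.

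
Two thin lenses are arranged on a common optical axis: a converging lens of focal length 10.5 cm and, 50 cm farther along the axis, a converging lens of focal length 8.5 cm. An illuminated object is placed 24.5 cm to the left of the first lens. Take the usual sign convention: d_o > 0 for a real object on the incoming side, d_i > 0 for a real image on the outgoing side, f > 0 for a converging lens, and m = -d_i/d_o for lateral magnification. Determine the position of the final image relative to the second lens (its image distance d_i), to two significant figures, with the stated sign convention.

12 cm

Lens 1: 1/d_i1 = 1/f_1 - 1/d_o1 = 1/10.5 - 1/24.5 = 0.05442 cm^-1, so d_i1 = 18.375 cm.
Object distance for lens 2: d_o2 = 50 - 18.375 = 31.625 cm.
Lens 2: 1/d_i2 = 1/f_2 - 1/d_o2 = 1/8.5 - 1/(31.625) = 0.08603 cm^-1, so d_i2 = 11.624 cm.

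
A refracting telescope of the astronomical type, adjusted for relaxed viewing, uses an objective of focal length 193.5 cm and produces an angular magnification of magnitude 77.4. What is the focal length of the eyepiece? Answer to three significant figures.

|M| = f_obj/f_eye, so f_eye = f_obj/|M| = 193.5/77.4 = 2.500 cm.

2.50 cm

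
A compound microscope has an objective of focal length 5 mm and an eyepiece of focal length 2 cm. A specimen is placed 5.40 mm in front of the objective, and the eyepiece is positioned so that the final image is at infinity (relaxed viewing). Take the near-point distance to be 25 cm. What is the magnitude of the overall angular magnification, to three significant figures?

Convert to cm: f_obj = 5 mm = 0.5 cm; d_o = 5.40 mm = 0.54 cm.
Objective: 1/d_i = 1/f_obj - 1/d_o = 1/0.5 - 1/0.54 = 0.14815 cm^-1, so d_i = 6.750 cm.
m_obj = -d_i/d_o = -6.750/0.54 = -12.500.
Eyepiece angular magnification (image at infinity): M_eye = D/f_e = 25/2 = 12.500.
Overall M = m_obj x M_eye = (-12.500)(12.500) = -156.25.
|M| = 156.25.

156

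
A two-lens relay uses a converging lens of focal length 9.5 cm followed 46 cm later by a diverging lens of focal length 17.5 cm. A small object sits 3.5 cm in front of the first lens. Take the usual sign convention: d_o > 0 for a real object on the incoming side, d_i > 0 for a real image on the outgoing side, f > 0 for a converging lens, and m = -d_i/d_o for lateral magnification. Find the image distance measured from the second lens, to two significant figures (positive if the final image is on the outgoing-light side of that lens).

-13 cm

First lens: d_i1 = 1/(1/9.5 - 1/3.5) = -5.542 cm.
The intermediate image is virtual, 5.542 cm to the left of lens 1, so d_o2 = L - d_i1 = 46 - (-5.542) = 51.542 cm.
Second lens: d_i2 = 1/(1/(-17.5) - 1/(51.542)) = -13.064 cm.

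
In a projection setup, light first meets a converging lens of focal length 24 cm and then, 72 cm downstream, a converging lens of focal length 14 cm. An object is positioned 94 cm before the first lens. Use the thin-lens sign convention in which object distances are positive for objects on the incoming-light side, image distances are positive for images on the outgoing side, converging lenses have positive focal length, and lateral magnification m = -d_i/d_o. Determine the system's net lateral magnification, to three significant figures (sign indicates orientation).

0.186

Lens 1: 1/d_i1 = 1/f_1 - 1/d_o1 = 1/24 - 1/94 = 0.03103 cm^-1, so d_i1 = 32.229 cm.
m_1 = -(32.229)/94 = -0.3429.
The intermediate image is 32.229 cm to the right of lens 1, so d_o2 = L - d_i1 = 72 - 32.229 = 39.771 cm.
Lens 2: 1/d_i2 = 1/f_2 - 1/d_o2 = 1/14 - 1/(39.771) = 0.04628 cm^-1, so d_i2 = 21.605 cm.
m_2 = -(21.605)/(39.771) = -0.5432.
Total m = m_1 x m_2 = (-0.3429)(-0.5432) = 0.1863.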